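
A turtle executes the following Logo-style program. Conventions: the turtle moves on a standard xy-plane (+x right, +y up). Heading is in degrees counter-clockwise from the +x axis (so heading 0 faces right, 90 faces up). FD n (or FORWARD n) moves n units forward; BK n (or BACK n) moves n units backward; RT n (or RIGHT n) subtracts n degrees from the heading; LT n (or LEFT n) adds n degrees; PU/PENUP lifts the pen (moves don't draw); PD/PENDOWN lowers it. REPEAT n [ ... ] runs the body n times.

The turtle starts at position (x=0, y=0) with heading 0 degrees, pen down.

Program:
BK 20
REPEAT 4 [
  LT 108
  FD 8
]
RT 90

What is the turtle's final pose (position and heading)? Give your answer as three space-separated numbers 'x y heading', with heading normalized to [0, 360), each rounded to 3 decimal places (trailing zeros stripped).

Answer: -20 5.812 342

Derivation:
Executing turtle program step by step:
Start: pos=(0,0), heading=0, pen down
BK 20: (0,0) -> (-20,0) [heading=0, draw]
REPEAT 4 [
  -- iteration 1/4 --
  LT 108: heading 0 -> 108
  FD 8: (-20,0) -> (-22.472,7.608) [heading=108, draw]
  -- iteration 2/4 --
  LT 108: heading 108 -> 216
  FD 8: (-22.472,7.608) -> (-28.944,2.906) [heading=216, draw]
  -- iteration 3/4 --
  LT 108: heading 216 -> 324
  FD 8: (-28.944,2.906) -> (-22.472,-1.796) [heading=324, draw]
  -- iteration 4/4 --
  LT 108: heading 324 -> 72
  FD 8: (-22.472,-1.796) -> (-20,5.812) [heading=72, draw]
]
RT 90: heading 72 -> 342
Final: pos=(-20,5.812), heading=342, 5 segment(s) drawn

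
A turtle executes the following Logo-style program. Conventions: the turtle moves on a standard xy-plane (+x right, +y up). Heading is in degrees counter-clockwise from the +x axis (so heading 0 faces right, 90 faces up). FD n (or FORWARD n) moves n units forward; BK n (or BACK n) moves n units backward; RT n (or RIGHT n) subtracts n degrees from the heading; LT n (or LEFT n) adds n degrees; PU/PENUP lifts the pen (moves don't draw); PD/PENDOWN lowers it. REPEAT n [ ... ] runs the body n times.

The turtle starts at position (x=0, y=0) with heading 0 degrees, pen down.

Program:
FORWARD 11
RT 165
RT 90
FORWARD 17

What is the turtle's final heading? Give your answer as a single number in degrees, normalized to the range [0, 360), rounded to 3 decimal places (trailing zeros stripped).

Executing turtle program step by step:
Start: pos=(0,0), heading=0, pen down
FD 11: (0,0) -> (11,0) [heading=0, draw]
RT 165: heading 0 -> 195
RT 90: heading 195 -> 105
FD 17: (11,0) -> (6.6,16.421) [heading=105, draw]
Final: pos=(6.6,16.421), heading=105, 2 segment(s) drawn

Answer: 105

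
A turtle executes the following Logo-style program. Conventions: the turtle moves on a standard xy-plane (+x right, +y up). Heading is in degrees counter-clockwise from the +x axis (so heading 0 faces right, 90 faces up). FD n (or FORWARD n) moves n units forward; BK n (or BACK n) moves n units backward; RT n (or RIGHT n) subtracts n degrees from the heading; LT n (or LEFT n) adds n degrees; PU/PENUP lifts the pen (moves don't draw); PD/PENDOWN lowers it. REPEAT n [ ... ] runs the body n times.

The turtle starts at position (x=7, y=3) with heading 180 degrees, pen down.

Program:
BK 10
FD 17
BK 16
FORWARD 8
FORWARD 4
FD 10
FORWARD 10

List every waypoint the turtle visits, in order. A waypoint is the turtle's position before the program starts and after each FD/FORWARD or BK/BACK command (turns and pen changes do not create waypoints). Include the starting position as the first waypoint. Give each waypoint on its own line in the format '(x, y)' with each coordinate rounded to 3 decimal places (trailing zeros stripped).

Executing turtle program step by step:
Start: pos=(7,3), heading=180, pen down
BK 10: (7,3) -> (17,3) [heading=180, draw]
FD 17: (17,3) -> (0,3) [heading=180, draw]
BK 16: (0,3) -> (16,3) [heading=180, draw]
FD 8: (16,3) -> (8,3) [heading=180, draw]
FD 4: (8,3) -> (4,3) [heading=180, draw]
FD 10: (4,3) -> (-6,3) [heading=180, draw]
FD 10: (-6,3) -> (-16,3) [heading=180, draw]
Final: pos=(-16,3), heading=180, 7 segment(s) drawn
Waypoints (8 total):
(7, 3)
(17, 3)
(0, 3)
(16, 3)
(8, 3)
(4, 3)
(-6, 3)
(-16, 3)

Answer: (7, 3)
(17, 3)
(0, 3)
(16, 3)
(8, 3)
(4, 3)
(-6, 3)
(-16, 3)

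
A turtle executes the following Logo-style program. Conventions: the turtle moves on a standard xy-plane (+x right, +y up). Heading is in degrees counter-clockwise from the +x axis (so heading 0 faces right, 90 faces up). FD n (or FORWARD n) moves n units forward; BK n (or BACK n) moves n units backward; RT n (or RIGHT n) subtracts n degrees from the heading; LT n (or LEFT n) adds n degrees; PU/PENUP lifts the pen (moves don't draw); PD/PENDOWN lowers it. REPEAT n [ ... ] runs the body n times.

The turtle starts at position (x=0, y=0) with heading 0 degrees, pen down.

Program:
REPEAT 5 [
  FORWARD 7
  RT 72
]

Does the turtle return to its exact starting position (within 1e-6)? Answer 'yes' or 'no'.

Answer: yes

Derivation:
Executing turtle program step by step:
Start: pos=(0,0), heading=0, pen down
REPEAT 5 [
  -- iteration 1/5 --
  FD 7: (0,0) -> (7,0) [heading=0, draw]
  RT 72: heading 0 -> 288
  -- iteration 2/5 --
  FD 7: (7,0) -> (9.163,-6.657) [heading=288, draw]
  RT 72: heading 288 -> 216
  -- iteration 3/5 --
  FD 7: (9.163,-6.657) -> (3.5,-10.772) [heading=216, draw]
  RT 72: heading 216 -> 144
  -- iteration 4/5 --
  FD 7: (3.5,-10.772) -> (-2.163,-6.657) [heading=144, draw]
  RT 72: heading 144 -> 72
  -- iteration 5/5 --
  FD 7: (-2.163,-6.657) -> (0,0) [heading=72, draw]
  RT 72: heading 72 -> 0
]
Final: pos=(0,0), heading=0, 5 segment(s) drawn

Start position: (0, 0)
Final position: (0, 0)
Distance = 0; < 1e-6 -> CLOSED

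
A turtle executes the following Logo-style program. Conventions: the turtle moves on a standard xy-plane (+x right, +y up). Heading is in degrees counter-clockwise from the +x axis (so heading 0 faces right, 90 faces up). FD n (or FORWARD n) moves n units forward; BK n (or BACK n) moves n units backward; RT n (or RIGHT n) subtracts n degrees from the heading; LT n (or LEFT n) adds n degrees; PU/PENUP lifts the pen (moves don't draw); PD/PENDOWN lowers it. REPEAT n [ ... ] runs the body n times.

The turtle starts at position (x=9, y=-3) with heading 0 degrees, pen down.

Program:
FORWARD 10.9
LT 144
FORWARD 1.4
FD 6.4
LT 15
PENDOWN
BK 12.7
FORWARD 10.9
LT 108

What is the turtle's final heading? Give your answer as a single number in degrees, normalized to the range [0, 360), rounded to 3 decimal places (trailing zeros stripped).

Executing turtle program step by step:
Start: pos=(9,-3), heading=0, pen down
FD 10.9: (9,-3) -> (19.9,-3) [heading=0, draw]
LT 144: heading 0 -> 144
FD 1.4: (19.9,-3) -> (18.767,-2.177) [heading=144, draw]
FD 6.4: (18.767,-2.177) -> (13.59,1.585) [heading=144, draw]
LT 15: heading 144 -> 159
PD: pen down
BK 12.7: (13.59,1.585) -> (25.446,-2.967) [heading=159, draw]
FD 10.9: (25.446,-2.967) -> (15.27,0.94) [heading=159, draw]
LT 108: heading 159 -> 267
Final: pos=(15.27,0.94), heading=267, 5 segment(s) drawn

Answer: 267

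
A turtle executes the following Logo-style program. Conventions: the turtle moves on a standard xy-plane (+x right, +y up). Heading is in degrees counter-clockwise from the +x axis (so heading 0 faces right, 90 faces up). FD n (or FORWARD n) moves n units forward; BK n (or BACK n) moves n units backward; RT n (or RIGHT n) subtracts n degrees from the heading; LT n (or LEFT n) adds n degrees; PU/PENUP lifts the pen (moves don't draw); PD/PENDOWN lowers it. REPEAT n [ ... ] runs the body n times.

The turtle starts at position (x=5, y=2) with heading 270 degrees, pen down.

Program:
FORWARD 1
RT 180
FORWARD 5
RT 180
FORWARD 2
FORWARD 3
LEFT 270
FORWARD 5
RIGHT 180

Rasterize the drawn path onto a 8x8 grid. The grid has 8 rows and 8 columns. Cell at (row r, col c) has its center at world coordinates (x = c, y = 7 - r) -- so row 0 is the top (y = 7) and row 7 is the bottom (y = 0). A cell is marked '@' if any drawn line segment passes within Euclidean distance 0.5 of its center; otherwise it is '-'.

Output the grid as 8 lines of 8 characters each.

Segment 0: (5,2) -> (5,1)
Segment 1: (5,1) -> (5,6)
Segment 2: (5,6) -> (5,4)
Segment 3: (5,4) -> (5,1)
Segment 4: (5,1) -> (0,1)

Answer: --------
-----@--
-----@--
-----@--
-----@--
-----@--
@@@@@@--
--------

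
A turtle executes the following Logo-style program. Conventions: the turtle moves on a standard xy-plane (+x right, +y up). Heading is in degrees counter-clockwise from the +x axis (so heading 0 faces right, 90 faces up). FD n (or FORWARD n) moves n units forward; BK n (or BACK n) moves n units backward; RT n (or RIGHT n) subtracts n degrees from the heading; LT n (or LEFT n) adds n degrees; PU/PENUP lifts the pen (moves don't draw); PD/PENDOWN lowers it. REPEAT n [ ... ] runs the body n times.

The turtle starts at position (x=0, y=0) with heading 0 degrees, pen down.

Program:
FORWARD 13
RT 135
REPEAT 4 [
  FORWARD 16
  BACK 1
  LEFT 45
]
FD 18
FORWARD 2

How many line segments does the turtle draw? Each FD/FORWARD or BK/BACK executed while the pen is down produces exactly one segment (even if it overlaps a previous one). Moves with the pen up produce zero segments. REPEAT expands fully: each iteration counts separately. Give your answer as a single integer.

Executing turtle program step by step:
Start: pos=(0,0), heading=0, pen down
FD 13: (0,0) -> (13,0) [heading=0, draw]
RT 135: heading 0 -> 225
REPEAT 4 [
  -- iteration 1/4 --
  FD 16: (13,0) -> (1.686,-11.314) [heading=225, draw]
  BK 1: (1.686,-11.314) -> (2.393,-10.607) [heading=225, draw]
  LT 45: heading 225 -> 270
  -- iteration 2/4 --
  FD 16: (2.393,-10.607) -> (2.393,-26.607) [heading=270, draw]
  BK 1: (2.393,-26.607) -> (2.393,-25.607) [heading=270, draw]
  LT 45: heading 270 -> 315
  -- iteration 3/4 --
  FD 16: (2.393,-25.607) -> (13.707,-36.92) [heading=315, draw]
  BK 1: (13.707,-36.92) -> (13,-36.213) [heading=315, draw]
  LT 45: heading 315 -> 0
  -- iteration 4/4 --
  FD 16: (13,-36.213) -> (29,-36.213) [heading=0, draw]
  BK 1: (29,-36.213) -> (28,-36.213) [heading=0, draw]
  LT 45: heading 0 -> 45
]
FD 18: (28,-36.213) -> (40.728,-23.485) [heading=45, draw]
FD 2: (40.728,-23.485) -> (42.142,-22.071) [heading=45, draw]
Final: pos=(42.142,-22.071), heading=45, 11 segment(s) drawn
Segments drawn: 11

Answer: 11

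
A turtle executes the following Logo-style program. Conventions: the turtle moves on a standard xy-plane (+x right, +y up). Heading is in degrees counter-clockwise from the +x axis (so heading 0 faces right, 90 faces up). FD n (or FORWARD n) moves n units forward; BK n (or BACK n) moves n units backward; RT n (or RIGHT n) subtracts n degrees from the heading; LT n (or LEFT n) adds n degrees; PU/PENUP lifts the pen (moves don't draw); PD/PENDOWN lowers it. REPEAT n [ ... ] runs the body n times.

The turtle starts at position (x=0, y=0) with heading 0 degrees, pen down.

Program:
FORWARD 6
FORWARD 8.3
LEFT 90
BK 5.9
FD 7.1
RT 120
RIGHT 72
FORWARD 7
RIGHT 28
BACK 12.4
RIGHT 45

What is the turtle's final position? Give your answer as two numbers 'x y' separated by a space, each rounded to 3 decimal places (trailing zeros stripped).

Executing turtle program step by step:
Start: pos=(0,0), heading=0, pen down
FD 6: (0,0) -> (6,0) [heading=0, draw]
FD 8.3: (6,0) -> (14.3,0) [heading=0, draw]
LT 90: heading 0 -> 90
BK 5.9: (14.3,0) -> (14.3,-5.9) [heading=90, draw]
FD 7.1: (14.3,-5.9) -> (14.3,1.2) [heading=90, draw]
RT 120: heading 90 -> 330
RT 72: heading 330 -> 258
FD 7: (14.3,1.2) -> (12.845,-5.647) [heading=258, draw]
RT 28: heading 258 -> 230
BK 12.4: (12.845,-5.647) -> (20.815,3.852) [heading=230, draw]
RT 45: heading 230 -> 185
Final: pos=(20.815,3.852), heading=185, 6 segment(s) drawn

Answer: 20.815 3.852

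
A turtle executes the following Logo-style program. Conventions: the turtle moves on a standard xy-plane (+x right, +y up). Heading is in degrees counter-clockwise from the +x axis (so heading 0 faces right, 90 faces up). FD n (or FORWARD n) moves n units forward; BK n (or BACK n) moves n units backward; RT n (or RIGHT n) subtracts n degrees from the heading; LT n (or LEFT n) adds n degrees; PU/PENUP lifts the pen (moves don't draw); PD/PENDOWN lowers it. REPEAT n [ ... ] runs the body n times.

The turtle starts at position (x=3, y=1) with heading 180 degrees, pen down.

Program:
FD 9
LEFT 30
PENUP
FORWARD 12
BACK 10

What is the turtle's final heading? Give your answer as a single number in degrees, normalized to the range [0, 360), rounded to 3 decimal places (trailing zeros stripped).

Answer: 210

Derivation:
Executing turtle program step by step:
Start: pos=(3,1), heading=180, pen down
FD 9: (3,1) -> (-6,1) [heading=180, draw]
LT 30: heading 180 -> 210
PU: pen up
FD 12: (-6,1) -> (-16.392,-5) [heading=210, move]
BK 10: (-16.392,-5) -> (-7.732,0) [heading=210, move]
Final: pos=(-7.732,0), heading=210, 1 segment(s) drawn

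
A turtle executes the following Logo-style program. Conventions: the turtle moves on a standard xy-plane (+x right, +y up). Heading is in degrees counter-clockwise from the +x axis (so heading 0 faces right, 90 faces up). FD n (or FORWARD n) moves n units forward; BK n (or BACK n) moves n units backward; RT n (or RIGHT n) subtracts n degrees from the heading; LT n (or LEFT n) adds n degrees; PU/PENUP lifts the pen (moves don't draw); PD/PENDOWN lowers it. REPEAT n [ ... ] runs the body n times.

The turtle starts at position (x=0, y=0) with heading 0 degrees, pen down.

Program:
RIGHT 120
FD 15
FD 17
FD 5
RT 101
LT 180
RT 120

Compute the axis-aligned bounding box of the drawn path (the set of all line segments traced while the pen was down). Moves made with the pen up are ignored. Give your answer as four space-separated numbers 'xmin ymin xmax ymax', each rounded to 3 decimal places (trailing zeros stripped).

Executing turtle program step by step:
Start: pos=(0,0), heading=0, pen down
RT 120: heading 0 -> 240
FD 15: (0,0) -> (-7.5,-12.99) [heading=240, draw]
FD 17: (-7.5,-12.99) -> (-16,-27.713) [heading=240, draw]
FD 5: (-16,-27.713) -> (-18.5,-32.043) [heading=240, draw]
RT 101: heading 240 -> 139
LT 180: heading 139 -> 319
RT 120: heading 319 -> 199
Final: pos=(-18.5,-32.043), heading=199, 3 segment(s) drawn

Segment endpoints: x in {-18.5, -16, -7.5, 0}, y in {-32.043, -27.713, -12.99, 0}
xmin=-18.5, ymin=-32.043, xmax=0, ymax=0

Answer: -18.5 -32.043 0 0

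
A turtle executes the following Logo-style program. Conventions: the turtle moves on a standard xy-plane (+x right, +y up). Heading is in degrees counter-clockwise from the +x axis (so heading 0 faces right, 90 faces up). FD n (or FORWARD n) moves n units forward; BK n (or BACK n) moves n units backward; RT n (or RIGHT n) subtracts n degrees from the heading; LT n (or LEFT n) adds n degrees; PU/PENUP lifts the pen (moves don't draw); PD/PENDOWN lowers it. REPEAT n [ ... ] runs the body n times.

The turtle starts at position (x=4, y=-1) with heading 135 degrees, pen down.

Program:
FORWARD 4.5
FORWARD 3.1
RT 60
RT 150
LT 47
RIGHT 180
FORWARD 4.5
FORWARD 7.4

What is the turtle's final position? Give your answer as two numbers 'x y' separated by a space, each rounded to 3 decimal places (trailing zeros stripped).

Executing turtle program step by step:
Start: pos=(4,-1), heading=135, pen down
FD 4.5: (4,-1) -> (0.818,2.182) [heading=135, draw]
FD 3.1: (0.818,2.182) -> (-1.374,4.374) [heading=135, draw]
RT 60: heading 135 -> 75
RT 150: heading 75 -> 285
LT 47: heading 285 -> 332
RT 180: heading 332 -> 152
FD 4.5: (-1.374,4.374) -> (-5.347,6.487) [heading=152, draw]
FD 7.4: (-5.347,6.487) -> (-11.881,9.961) [heading=152, draw]
Final: pos=(-11.881,9.961), heading=152, 4 segment(s) drawn

Answer: -11.881 9.961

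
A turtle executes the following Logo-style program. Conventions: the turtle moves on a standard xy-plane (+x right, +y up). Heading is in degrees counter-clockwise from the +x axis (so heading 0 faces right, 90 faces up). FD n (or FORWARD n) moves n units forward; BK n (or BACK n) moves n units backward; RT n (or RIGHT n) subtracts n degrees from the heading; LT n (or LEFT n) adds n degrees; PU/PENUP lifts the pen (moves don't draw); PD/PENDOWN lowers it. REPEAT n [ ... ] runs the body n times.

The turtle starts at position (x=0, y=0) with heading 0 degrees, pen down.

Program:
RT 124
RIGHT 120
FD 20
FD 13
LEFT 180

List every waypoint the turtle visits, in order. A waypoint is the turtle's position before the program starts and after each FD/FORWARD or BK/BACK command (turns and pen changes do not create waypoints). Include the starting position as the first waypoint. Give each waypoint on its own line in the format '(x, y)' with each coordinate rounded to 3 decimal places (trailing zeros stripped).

Executing turtle program step by step:
Start: pos=(0,0), heading=0, pen down
RT 124: heading 0 -> 236
RT 120: heading 236 -> 116
FD 20: (0,0) -> (-8.767,17.976) [heading=116, draw]
FD 13: (-8.767,17.976) -> (-14.466,29.66) [heading=116, draw]
LT 180: heading 116 -> 296
Final: pos=(-14.466,29.66), heading=296, 2 segment(s) drawn
Waypoints (3 total):
(0, 0)
(-8.767, 17.976)
(-14.466, 29.66)

Answer: (0, 0)
(-8.767, 17.976)
(-14.466, 29.66)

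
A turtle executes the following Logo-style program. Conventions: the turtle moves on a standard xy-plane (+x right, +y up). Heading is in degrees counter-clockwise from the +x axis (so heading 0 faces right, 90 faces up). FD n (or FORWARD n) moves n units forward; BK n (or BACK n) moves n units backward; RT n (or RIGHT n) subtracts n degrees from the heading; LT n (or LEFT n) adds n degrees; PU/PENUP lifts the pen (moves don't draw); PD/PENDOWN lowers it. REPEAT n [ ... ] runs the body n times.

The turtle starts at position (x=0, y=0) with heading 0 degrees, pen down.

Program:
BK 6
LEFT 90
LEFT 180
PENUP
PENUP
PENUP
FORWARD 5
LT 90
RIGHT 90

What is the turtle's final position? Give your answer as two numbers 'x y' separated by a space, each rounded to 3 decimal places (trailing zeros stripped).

Answer: -6 -5

Derivation:
Executing turtle program step by step:
Start: pos=(0,0), heading=0, pen down
BK 6: (0,0) -> (-6,0) [heading=0, draw]
LT 90: heading 0 -> 90
LT 180: heading 90 -> 270
PU: pen up
PU: pen up
PU: pen up
FD 5: (-6,0) -> (-6,-5) [heading=270, move]
LT 90: heading 270 -> 0
RT 90: heading 0 -> 270
Final: pos=(-6,-5), heading=270, 1 segment(s) drawn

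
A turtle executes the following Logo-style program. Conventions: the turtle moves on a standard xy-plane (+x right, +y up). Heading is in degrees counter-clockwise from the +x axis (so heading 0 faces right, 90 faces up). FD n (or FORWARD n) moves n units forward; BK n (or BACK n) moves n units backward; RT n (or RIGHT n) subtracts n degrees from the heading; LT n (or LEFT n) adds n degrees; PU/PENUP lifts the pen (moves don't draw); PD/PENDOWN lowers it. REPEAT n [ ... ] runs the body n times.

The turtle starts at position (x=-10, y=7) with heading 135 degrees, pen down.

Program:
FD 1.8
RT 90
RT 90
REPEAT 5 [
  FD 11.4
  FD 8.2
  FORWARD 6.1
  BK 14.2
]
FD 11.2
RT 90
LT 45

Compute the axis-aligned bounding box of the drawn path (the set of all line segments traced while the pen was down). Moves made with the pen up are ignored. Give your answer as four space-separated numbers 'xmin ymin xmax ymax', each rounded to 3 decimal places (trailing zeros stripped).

Executing turtle program step by step:
Start: pos=(-10,7), heading=135, pen down
FD 1.8: (-10,7) -> (-11.273,8.273) [heading=135, draw]
RT 90: heading 135 -> 45
RT 90: heading 45 -> 315
REPEAT 5 [
  -- iteration 1/5 --
  FD 11.4: (-11.273,8.273) -> (-3.212,0.212) [heading=315, draw]
  FD 8.2: (-3.212,0.212) -> (2.587,-5.587) [heading=315, draw]
  FD 6.1: (2.587,-5.587) -> (6.9,-9.9) [heading=315, draw]
  BK 14.2: (6.9,-9.9) -> (-3.141,0.141) [heading=315, draw]
  -- iteration 2/5 --
  FD 11.4: (-3.141,0.141) -> (4.92,-7.92) [heading=315, draw]
  FD 8.2: (4.92,-7.92) -> (10.718,-13.718) [heading=315, draw]
  FD 6.1: (10.718,-13.718) -> (15.032,-18.032) [heading=315, draw]
  BK 14.2: (15.032,-18.032) -> (4.991,-7.991) [heading=315, draw]
  -- iteration 3/5 --
  FD 11.4: (4.991,-7.991) -> (13.052,-16.052) [heading=315, draw]
  FD 8.2: (13.052,-16.052) -> (18.85,-21.85) [heading=315, draw]
  FD 6.1: (18.85,-21.85) -> (23.163,-26.163) [heading=315, draw]
  BK 14.2: (23.163,-26.163) -> (13.122,-16.122) [heading=315, draw]
  -- iteration 4/5 --
  FD 11.4: (13.122,-16.122) -> (21.183,-24.183) [heading=315, draw]
  FD 8.2: (21.183,-24.183) -> (26.982,-29.982) [heading=315, draw]
  FD 6.1: (26.982,-29.982) -> (31.295,-34.295) [heading=315, draw]
  BK 14.2: (31.295,-34.295) -> (21.254,-24.254) [heading=315, draw]
  -- iteration 5/5 --
  FD 11.4: (21.254,-24.254) -> (29.315,-32.315) [heading=315, draw]
  FD 8.2: (29.315,-32.315) -> (35.113,-38.113) [heading=315, draw]
  FD 6.1: (35.113,-38.113) -> (39.427,-42.427) [heading=315, draw]
  BK 14.2: (39.427,-42.427) -> (29.386,-32.386) [heading=315, draw]
]
FD 11.2: (29.386,-32.386) -> (37.305,-40.305) [heading=315, draw]
RT 90: heading 315 -> 225
LT 45: heading 225 -> 270
Final: pos=(37.305,-40.305), heading=270, 22 segment(s) drawn

Segment endpoints: x in {-11.273, -10, -3.212, -3.141, 2.587, 4.92, 4.991, 6.9, 10.718, 13.052, 13.122, 15.032, 18.85, 21.183, 21.254, 23.163, 26.982, 29.315, 29.386, 31.295, 35.113, 37.305, 39.427}, y in {-42.427, -40.305, -38.113, -34.295, -32.386, -32.315, -29.982, -26.163, -24.254, -24.183, -21.85, -18.032, -16.122, -16.052, -13.718, -9.9, -7.991, -7.92, -5.587, 0.141, 0.212, 7, 8.273}
xmin=-11.273, ymin=-42.427, xmax=39.427, ymax=8.273

Answer: -11.273 -42.427 39.427 8.273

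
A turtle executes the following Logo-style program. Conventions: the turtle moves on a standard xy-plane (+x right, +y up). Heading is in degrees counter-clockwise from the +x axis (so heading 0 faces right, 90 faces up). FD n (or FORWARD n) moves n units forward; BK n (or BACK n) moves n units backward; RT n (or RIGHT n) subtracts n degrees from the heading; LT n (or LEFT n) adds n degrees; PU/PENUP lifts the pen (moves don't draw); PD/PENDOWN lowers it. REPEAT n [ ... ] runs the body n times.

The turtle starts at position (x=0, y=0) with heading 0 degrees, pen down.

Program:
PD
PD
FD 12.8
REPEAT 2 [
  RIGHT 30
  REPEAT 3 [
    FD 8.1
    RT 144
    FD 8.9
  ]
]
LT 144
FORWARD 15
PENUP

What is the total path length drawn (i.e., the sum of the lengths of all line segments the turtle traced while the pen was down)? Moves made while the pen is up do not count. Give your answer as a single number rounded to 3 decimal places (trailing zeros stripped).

Executing turtle program step by step:
Start: pos=(0,0), heading=0, pen down
PD: pen down
PD: pen down
FD 12.8: (0,0) -> (12.8,0) [heading=0, draw]
REPEAT 2 [
  -- iteration 1/2 --
  RT 30: heading 0 -> 330
  REPEAT 3 [
    -- iteration 1/3 --
    FD 8.1: (12.8,0) -> (19.815,-4.05) [heading=330, draw]
    RT 144: heading 330 -> 186
    FD 8.9: (19.815,-4.05) -> (10.964,-4.98) [heading=186, draw]
    -- iteration 2/3 --
    FD 8.1: (10.964,-4.98) -> (2.908,-5.827) [heading=186, draw]
    RT 144: heading 186 -> 42
    FD 8.9: (2.908,-5.827) -> (9.522,0.128) [heading=42, draw]
    -- iteration 3/3 --
    FD 8.1: (9.522,0.128) -> (15.541,5.548) [heading=42, draw]
    RT 144: heading 42 -> 258
    FD 8.9: (15.541,5.548) -> (13.691,-3.157) [heading=258, draw]
  ]
  -- iteration 2/2 --
  RT 30: heading 258 -> 228
  REPEAT 3 [
    -- iteration 1/3 --
    FD 8.1: (13.691,-3.157) -> (8.271,-9.177) [heading=228, draw]
    RT 144: heading 228 -> 84
    FD 8.9: (8.271,-9.177) -> (9.201,-0.326) [heading=84, draw]
    -- iteration 2/3 --
    FD 8.1: (9.201,-0.326) -> (10.048,7.73) [heading=84, draw]
    RT 144: heading 84 -> 300
    FD 8.9: (10.048,7.73) -> (14.498,0.022) [heading=300, draw]
    -- iteration 3/3 --
    FD 8.1: (14.498,0.022) -> (18.548,-6.992) [heading=300, draw]
    RT 144: heading 300 -> 156
    FD 8.9: (18.548,-6.992) -> (10.417,-3.372) [heading=156, draw]
  ]
]
LT 144: heading 156 -> 300
FD 15: (10.417,-3.372) -> (17.917,-16.363) [heading=300, draw]
PU: pen up
Final: pos=(17.917,-16.363), heading=300, 14 segment(s) drawn

Segment lengths:
  seg 1: (0,0) -> (12.8,0), length = 12.8
  seg 2: (12.8,0) -> (19.815,-4.05), length = 8.1
  seg 3: (19.815,-4.05) -> (10.964,-4.98), length = 8.9
  seg 4: (10.964,-4.98) -> (2.908,-5.827), length = 8.1
  seg 5: (2.908,-5.827) -> (9.522,0.128), length = 8.9
  seg 6: (9.522,0.128) -> (15.541,5.548), length = 8.1
  seg 7: (15.541,5.548) -> (13.691,-3.157), length = 8.9
  seg 8: (13.691,-3.157) -> (8.271,-9.177), length = 8.1
  seg 9: (8.271,-9.177) -> (9.201,-0.326), length = 8.9
  seg 10: (9.201,-0.326) -> (10.048,7.73), length = 8.1
  seg 11: (10.048,7.73) -> (14.498,0.022), length = 8.9
  seg 12: (14.498,0.022) -> (18.548,-6.992), length = 8.1
  seg 13: (18.548,-6.992) -> (10.417,-3.372), length = 8.9
  seg 14: (10.417,-3.372) -> (17.917,-16.363), length = 15
Total = 129.8

Answer: 129.8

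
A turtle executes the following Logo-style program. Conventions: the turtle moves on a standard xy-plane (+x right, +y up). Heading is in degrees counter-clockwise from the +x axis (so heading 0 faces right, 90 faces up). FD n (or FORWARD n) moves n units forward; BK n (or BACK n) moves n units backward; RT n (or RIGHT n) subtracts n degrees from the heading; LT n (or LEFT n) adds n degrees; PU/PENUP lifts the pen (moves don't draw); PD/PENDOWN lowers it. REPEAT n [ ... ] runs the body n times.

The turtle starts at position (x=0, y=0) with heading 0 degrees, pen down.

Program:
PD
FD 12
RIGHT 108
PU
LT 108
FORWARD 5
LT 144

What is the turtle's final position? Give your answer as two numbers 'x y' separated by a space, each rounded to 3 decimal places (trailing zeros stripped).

Answer: 17 0

Derivation:
Executing turtle program step by step:
Start: pos=(0,0), heading=0, pen down
PD: pen down
FD 12: (0,0) -> (12,0) [heading=0, draw]
RT 108: heading 0 -> 252
PU: pen up
LT 108: heading 252 -> 0
FD 5: (12,0) -> (17,0) [heading=0, move]
LT 144: heading 0 -> 144
Final: pos=(17,0), heading=144, 1 segment(s) drawn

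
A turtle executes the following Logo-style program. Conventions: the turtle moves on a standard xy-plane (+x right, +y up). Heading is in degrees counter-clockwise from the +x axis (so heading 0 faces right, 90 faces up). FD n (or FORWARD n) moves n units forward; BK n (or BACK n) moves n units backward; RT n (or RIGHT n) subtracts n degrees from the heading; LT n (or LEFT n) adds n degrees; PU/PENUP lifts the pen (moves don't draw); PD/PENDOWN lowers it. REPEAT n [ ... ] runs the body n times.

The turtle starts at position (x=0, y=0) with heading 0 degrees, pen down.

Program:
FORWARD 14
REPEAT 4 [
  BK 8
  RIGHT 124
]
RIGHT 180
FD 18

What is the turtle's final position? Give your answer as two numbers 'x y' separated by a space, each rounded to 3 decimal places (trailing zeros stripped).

Answer: 18.593 13.382

Derivation:
Executing turtle program step by step:
Start: pos=(0,0), heading=0, pen down
FD 14: (0,0) -> (14,0) [heading=0, draw]
REPEAT 4 [
  -- iteration 1/4 --
  BK 8: (14,0) -> (6,0) [heading=0, draw]
  RT 124: heading 0 -> 236
  -- iteration 2/4 --
  BK 8: (6,0) -> (10.474,6.632) [heading=236, draw]
  RT 124: heading 236 -> 112
  -- iteration 3/4 --
  BK 8: (10.474,6.632) -> (13.47,-0.785) [heading=112, draw]
  RT 124: heading 112 -> 348
  -- iteration 4/4 --
  BK 8: (13.47,-0.785) -> (5.645,0.878) [heading=348, draw]
  RT 124: heading 348 -> 224
]
RT 180: heading 224 -> 44
FD 18: (5.645,0.878) -> (18.593,13.382) [heading=44, draw]
Final: pos=(18.593,13.382), heading=44, 6 segment(s) drawn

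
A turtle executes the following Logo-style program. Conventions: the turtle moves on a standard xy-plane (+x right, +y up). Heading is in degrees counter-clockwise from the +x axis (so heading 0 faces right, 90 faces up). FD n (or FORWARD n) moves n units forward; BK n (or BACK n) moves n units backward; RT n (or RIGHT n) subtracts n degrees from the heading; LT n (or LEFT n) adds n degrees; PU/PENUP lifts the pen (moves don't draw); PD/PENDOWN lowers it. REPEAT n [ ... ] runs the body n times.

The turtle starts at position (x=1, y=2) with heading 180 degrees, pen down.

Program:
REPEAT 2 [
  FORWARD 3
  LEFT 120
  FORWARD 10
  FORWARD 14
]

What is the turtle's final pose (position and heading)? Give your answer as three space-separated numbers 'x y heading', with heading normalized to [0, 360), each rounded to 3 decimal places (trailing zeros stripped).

Answer: 23.5 -0.598 60

Derivation:
Executing turtle program step by step:
Start: pos=(1,2), heading=180, pen down
REPEAT 2 [
  -- iteration 1/2 --
  FD 3: (1,2) -> (-2,2) [heading=180, draw]
  LT 120: heading 180 -> 300
  FD 10: (-2,2) -> (3,-6.66) [heading=300, draw]
  FD 14: (3,-6.66) -> (10,-18.785) [heading=300, draw]
  -- iteration 2/2 --
  FD 3: (10,-18.785) -> (11.5,-21.383) [heading=300, draw]
  LT 120: heading 300 -> 60
  FD 10: (11.5,-21.383) -> (16.5,-12.722) [heading=60, draw]
  FD 14: (16.5,-12.722) -> (23.5,-0.598) [heading=60, draw]
]
Final: pos=(23.5,-0.598), heading=60, 6 segment(s) drawn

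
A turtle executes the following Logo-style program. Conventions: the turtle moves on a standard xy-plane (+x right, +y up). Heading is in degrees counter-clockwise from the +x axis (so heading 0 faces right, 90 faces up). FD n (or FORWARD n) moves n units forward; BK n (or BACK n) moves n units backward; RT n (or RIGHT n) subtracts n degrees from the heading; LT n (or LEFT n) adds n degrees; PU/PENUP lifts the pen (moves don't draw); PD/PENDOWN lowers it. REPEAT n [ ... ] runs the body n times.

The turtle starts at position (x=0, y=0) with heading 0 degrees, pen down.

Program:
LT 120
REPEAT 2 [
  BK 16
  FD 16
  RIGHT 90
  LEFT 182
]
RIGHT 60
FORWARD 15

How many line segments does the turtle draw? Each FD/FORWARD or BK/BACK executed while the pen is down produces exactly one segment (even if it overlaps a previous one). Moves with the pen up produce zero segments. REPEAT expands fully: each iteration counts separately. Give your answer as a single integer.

Answer: 5

Derivation:
Executing turtle program step by step:
Start: pos=(0,0), heading=0, pen down
LT 120: heading 0 -> 120
REPEAT 2 [
  -- iteration 1/2 --
  BK 16: (0,0) -> (8,-13.856) [heading=120, draw]
  FD 16: (8,-13.856) -> (0,0) [heading=120, draw]
  RT 90: heading 120 -> 30
  LT 182: heading 30 -> 212
  -- iteration 2/2 --
  BK 16: (0,0) -> (13.569,8.479) [heading=212, draw]
  FD 16: (13.569,8.479) -> (0,0) [heading=212, draw]
  RT 90: heading 212 -> 122
  LT 182: heading 122 -> 304
]
RT 60: heading 304 -> 244
FD 15: (0,0) -> (-6.576,-13.482) [heading=244, draw]
Final: pos=(-6.576,-13.482), heading=244, 5 segment(s) drawn
Segments drawn: 5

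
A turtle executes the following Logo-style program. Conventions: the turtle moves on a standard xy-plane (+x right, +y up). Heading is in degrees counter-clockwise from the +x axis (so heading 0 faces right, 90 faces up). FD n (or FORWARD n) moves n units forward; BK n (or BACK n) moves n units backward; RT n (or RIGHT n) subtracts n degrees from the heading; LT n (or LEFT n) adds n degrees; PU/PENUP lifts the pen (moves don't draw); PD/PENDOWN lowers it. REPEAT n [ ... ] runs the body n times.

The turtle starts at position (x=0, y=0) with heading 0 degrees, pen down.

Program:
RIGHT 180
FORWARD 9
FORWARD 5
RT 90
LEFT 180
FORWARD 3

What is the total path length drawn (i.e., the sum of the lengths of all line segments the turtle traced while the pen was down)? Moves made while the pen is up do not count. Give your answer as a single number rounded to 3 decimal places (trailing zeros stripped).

Answer: 17

Derivation:
Executing turtle program step by step:
Start: pos=(0,0), heading=0, pen down
RT 180: heading 0 -> 180
FD 9: (0,0) -> (-9,0) [heading=180, draw]
FD 5: (-9,0) -> (-14,0) [heading=180, draw]
RT 90: heading 180 -> 90
LT 180: heading 90 -> 270
FD 3: (-14,0) -> (-14,-3) [heading=270, draw]
Final: pos=(-14,-3), heading=270, 3 segment(s) drawn

Segment lengths:
  seg 1: (0,0) -> (-9,0), length = 9
  seg 2: (-9,0) -> (-14,0), length = 5
  seg 3: (-14,0) -> (-14,-3), length = 3
Total = 17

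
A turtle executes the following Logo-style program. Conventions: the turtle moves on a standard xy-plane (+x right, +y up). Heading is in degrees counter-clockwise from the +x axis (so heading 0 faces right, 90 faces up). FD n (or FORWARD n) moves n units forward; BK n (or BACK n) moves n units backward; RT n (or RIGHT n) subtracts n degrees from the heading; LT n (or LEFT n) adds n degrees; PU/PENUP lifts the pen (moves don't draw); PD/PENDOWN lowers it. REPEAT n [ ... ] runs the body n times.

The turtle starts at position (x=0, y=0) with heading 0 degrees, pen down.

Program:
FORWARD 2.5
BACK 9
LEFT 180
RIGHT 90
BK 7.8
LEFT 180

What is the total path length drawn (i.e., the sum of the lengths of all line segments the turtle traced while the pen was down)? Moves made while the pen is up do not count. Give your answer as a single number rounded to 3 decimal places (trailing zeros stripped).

Answer: 19.3

Derivation:
Executing turtle program step by step:
Start: pos=(0,0), heading=0, pen down
FD 2.5: (0,0) -> (2.5,0) [heading=0, draw]
BK 9: (2.5,0) -> (-6.5,0) [heading=0, draw]
LT 180: heading 0 -> 180
RT 90: heading 180 -> 90
BK 7.8: (-6.5,0) -> (-6.5,-7.8) [heading=90, draw]
LT 180: heading 90 -> 270
Final: pos=(-6.5,-7.8), heading=270, 3 segment(s) drawn

Segment lengths:
  seg 1: (0,0) -> (2.5,0), length = 2.5
  seg 2: (2.5,0) -> (-6.5,0), length = 9
  seg 3: (-6.5,0) -> (-6.5,-7.8), length = 7.8
Total = 19.3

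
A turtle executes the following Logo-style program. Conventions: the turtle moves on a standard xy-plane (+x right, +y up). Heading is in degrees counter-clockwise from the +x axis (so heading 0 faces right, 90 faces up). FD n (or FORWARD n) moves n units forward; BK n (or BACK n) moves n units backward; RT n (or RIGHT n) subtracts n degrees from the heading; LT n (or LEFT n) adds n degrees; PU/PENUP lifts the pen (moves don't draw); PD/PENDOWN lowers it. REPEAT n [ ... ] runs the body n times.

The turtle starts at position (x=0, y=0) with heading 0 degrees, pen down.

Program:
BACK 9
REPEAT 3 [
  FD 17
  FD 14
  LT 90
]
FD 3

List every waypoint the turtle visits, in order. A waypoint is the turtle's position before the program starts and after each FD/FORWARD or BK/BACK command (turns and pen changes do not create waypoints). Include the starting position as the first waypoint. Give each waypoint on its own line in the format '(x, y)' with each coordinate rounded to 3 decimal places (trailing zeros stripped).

Answer: (0, 0)
(-9, 0)
(8, 0)
(22, 0)
(22, 17)
(22, 31)
(5, 31)
(-9, 31)
(-9, 28)

Derivation:
Executing turtle program step by step:
Start: pos=(0,0), heading=0, pen down
BK 9: (0,0) -> (-9,0) [heading=0, draw]
REPEAT 3 [
  -- iteration 1/3 --
  FD 17: (-9,0) -> (8,0) [heading=0, draw]
  FD 14: (8,0) -> (22,0) [heading=0, draw]
  LT 90: heading 0 -> 90
  -- iteration 2/3 --
  FD 17: (22,0) -> (22,17) [heading=90, draw]
  FD 14: (22,17) -> (22,31) [heading=90, draw]
  LT 90: heading 90 -> 180
  -- iteration 3/3 --
  FD 17: (22,31) -> (5,31) [heading=180, draw]
  FD 14: (5,31) -> (-9,31) [heading=180, draw]
  LT 90: heading 180 -> 270
]
FD 3: (-9,31) -> (-9,28) [heading=270, draw]
Final: pos=(-9,28), heading=270, 8 segment(s) drawn
Waypoints (9 total):
(0, 0)
(-9, 0)
(8, 0)
(22, 0)
(22, 17)
(22, 31)
(5, 31)
(-9, 31)
(-9, 28)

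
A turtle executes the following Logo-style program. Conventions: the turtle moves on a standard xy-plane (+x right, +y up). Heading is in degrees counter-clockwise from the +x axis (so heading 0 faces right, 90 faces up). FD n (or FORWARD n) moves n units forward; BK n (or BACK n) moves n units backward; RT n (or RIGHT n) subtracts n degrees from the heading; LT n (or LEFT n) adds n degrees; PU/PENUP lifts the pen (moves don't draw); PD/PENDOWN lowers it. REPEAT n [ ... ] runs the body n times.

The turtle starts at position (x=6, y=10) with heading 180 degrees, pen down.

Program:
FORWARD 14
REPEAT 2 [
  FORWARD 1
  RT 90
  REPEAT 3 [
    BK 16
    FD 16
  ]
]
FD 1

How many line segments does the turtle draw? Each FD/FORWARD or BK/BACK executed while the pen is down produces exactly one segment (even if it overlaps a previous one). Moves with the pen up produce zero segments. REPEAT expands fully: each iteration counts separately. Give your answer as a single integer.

Executing turtle program step by step:
Start: pos=(6,10), heading=180, pen down
FD 14: (6,10) -> (-8,10) [heading=180, draw]
REPEAT 2 [
  -- iteration 1/2 --
  FD 1: (-8,10) -> (-9,10) [heading=180, draw]
  RT 90: heading 180 -> 90
  REPEAT 3 [
    -- iteration 1/3 --
    BK 16: (-9,10) -> (-9,-6) [heading=90, draw]
    FD 16: (-9,-6) -> (-9,10) [heading=90, draw]
    -- iteration 2/3 --
    BK 16: (-9,10) -> (-9,-6) [heading=90, draw]
    FD 16: (-9,-6) -> (-9,10) [heading=90, draw]
    -- iteration 3/3 --
    BK 16: (-9,10) -> (-9,-6) [heading=90, draw]
    FD 16: (-9,-6) -> (-9,10) [heading=90, draw]
  ]
  -- iteration 2/2 --
  FD 1: (-9,10) -> (-9,11) [heading=90, draw]
  RT 90: heading 90 -> 0
  REPEAT 3 [
    -- iteration 1/3 --
    BK 16: (-9,11) -> (-25,11) [heading=0, draw]
    FD 16: (-25,11) -> (-9,11) [heading=0, draw]
    -- iteration 2/3 --
    BK 16: (-9,11) -> (-25,11) [heading=0, draw]
    FD 16: (-25,11) -> (-9,11) [heading=0, draw]
    -- iteration 3/3 --
    BK 16: (-9,11) -> (-25,11) [heading=0, draw]
    FD 16: (-25,11) -> (-9,11) [heading=0, draw]
  ]
]
FD 1: (-9,11) -> (-8,11) [heading=0, draw]
Final: pos=(-8,11), heading=0, 16 segment(s) drawn
Segments drawn: 16

Answer: 16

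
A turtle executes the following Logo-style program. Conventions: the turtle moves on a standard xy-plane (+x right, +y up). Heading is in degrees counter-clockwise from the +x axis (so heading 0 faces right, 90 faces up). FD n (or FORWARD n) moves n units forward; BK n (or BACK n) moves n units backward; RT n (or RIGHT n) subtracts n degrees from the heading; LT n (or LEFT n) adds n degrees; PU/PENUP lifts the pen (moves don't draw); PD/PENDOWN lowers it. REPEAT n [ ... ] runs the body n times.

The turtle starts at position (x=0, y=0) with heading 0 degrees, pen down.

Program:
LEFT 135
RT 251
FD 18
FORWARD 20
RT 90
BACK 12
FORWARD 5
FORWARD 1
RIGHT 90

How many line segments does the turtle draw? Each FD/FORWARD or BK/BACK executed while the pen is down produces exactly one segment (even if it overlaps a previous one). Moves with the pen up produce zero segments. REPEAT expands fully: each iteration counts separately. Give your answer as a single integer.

Answer: 5

Derivation:
Executing turtle program step by step:
Start: pos=(0,0), heading=0, pen down
LT 135: heading 0 -> 135
RT 251: heading 135 -> 244
FD 18: (0,0) -> (-7.891,-16.178) [heading=244, draw]
FD 20: (-7.891,-16.178) -> (-16.658,-34.154) [heading=244, draw]
RT 90: heading 244 -> 154
BK 12: (-16.658,-34.154) -> (-5.873,-39.415) [heading=154, draw]
FD 5: (-5.873,-39.415) -> (-10.367,-37.223) [heading=154, draw]
FD 1: (-10.367,-37.223) -> (-11.265,-36.784) [heading=154, draw]
RT 90: heading 154 -> 64
Final: pos=(-11.265,-36.784), heading=64, 5 segment(s) drawn
Segments drawn: 5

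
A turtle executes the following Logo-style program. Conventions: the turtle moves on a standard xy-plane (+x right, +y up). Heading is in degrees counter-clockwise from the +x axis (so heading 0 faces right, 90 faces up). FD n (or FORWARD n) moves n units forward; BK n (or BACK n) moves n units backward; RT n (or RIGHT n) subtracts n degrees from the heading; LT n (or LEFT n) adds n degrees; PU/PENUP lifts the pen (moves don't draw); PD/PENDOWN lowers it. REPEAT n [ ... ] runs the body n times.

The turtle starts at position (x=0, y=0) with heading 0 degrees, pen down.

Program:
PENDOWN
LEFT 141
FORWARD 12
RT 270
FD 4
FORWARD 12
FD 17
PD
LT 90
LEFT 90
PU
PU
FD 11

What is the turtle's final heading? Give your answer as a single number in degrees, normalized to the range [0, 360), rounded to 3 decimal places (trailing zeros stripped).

Executing turtle program step by step:
Start: pos=(0,0), heading=0, pen down
PD: pen down
LT 141: heading 0 -> 141
FD 12: (0,0) -> (-9.326,7.552) [heading=141, draw]
RT 270: heading 141 -> 231
FD 4: (-9.326,7.552) -> (-11.843,4.443) [heading=231, draw]
FD 12: (-11.843,4.443) -> (-19.395,-4.882) [heading=231, draw]
FD 17: (-19.395,-4.882) -> (-30.093,-18.094) [heading=231, draw]
PD: pen down
LT 90: heading 231 -> 321
LT 90: heading 321 -> 51
PU: pen up
PU: pen up
FD 11: (-30.093,-18.094) -> (-23.171,-9.545) [heading=51, move]
Final: pos=(-23.171,-9.545), heading=51, 4 segment(s) drawn

Answer: 51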